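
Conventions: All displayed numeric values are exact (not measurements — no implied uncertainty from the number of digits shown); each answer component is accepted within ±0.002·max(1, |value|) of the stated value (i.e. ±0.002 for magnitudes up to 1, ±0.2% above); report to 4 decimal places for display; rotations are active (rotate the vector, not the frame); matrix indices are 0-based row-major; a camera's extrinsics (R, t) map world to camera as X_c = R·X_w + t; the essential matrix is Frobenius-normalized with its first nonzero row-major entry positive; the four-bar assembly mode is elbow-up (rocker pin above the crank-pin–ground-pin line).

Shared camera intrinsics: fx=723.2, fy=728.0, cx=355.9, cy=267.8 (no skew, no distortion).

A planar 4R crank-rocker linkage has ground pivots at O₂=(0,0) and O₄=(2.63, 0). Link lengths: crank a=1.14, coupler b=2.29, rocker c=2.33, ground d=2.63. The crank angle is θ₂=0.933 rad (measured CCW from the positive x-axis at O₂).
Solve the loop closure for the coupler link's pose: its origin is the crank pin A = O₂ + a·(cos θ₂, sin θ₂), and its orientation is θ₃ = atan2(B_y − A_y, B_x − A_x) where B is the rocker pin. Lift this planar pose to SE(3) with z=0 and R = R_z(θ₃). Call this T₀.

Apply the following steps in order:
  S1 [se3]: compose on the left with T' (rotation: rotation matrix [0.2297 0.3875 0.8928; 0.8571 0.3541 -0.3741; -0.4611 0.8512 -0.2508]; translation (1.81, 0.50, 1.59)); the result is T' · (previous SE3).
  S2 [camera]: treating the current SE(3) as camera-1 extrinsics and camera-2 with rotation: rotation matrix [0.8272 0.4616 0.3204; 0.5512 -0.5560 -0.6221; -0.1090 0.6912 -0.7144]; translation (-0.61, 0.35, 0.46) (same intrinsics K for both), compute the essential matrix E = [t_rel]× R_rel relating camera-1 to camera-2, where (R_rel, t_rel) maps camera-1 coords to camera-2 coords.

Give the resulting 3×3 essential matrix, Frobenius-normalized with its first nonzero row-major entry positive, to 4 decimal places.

source (fourbar_fk): coupler pose = R=[0.7881 -0.6155 0.0000; 0.6155 0.7881 0.0000; 0.0000 0.0000 1.0000], t=(0.6788, 0.9159, 0.0000)
after S1 (compose_se3): R=[0.4195 0.1640 0.8928; 0.8935 -0.2485 -0.3741; 0.1605 0.9546 -0.2508], t=(2.3208, 1.4061, 2.0566)
after S2 (essential): [0.0618 0.0148 -0.1039; 0.3852 -0.0072 -0.5805; -0.2039 0.6622 -0.1400]

matrix = [0.0618 0.0148 -0.1039; 0.3852 -0.0072 -0.5805; -0.2039 0.6622 -0.1400]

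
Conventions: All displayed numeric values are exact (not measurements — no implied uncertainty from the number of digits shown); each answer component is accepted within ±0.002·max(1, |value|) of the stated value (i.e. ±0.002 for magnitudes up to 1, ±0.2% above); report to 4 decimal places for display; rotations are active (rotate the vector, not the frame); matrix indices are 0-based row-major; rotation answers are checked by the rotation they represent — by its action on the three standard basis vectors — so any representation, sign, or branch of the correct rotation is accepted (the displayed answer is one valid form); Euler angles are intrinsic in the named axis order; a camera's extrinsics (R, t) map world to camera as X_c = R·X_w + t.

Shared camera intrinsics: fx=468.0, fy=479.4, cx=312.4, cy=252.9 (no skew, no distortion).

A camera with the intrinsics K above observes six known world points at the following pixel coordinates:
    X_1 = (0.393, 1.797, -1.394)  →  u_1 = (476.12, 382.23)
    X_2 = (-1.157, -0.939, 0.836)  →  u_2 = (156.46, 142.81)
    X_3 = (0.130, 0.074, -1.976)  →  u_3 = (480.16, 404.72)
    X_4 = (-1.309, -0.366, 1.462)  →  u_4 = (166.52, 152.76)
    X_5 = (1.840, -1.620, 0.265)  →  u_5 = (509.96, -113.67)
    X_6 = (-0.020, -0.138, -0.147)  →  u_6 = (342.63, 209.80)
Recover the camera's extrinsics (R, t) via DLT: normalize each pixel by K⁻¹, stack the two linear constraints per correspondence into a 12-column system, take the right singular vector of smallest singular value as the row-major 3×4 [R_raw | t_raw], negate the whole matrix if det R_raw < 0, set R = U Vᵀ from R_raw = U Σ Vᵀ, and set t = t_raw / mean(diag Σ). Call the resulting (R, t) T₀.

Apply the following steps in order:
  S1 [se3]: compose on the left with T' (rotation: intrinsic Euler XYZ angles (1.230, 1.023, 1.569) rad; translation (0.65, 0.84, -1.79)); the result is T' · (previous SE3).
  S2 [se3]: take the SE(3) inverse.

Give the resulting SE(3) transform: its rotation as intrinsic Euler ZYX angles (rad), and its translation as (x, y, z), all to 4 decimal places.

source (pnp_recover): camera pose = R=[0.8760 0.3209 -0.3601; -0.4796 0.5004 -0.7208; -0.0511 0.8041 0.5923], t=(0.2700, -0.4100, 4.2401)
after S1 (compose_se3): R=[0.2070 0.4261 0.8806; 0.7047 -0.6893 0.1679; 0.6786 0.5859 -0.4430], t=(4.4834, -0.8210, -0.9152)
after S2 (invert_se3): R=[0.2070 0.7047 0.6786; 0.4261 -0.6893 0.5859; 0.8806 0.1679 -0.4430], t=(0.2714, -1.9403, -4.2160)

rotation (euler_zyx) = (1.1185, -1.0772, 2.7794), translation = (0.2714, -1.9403, -4.2160)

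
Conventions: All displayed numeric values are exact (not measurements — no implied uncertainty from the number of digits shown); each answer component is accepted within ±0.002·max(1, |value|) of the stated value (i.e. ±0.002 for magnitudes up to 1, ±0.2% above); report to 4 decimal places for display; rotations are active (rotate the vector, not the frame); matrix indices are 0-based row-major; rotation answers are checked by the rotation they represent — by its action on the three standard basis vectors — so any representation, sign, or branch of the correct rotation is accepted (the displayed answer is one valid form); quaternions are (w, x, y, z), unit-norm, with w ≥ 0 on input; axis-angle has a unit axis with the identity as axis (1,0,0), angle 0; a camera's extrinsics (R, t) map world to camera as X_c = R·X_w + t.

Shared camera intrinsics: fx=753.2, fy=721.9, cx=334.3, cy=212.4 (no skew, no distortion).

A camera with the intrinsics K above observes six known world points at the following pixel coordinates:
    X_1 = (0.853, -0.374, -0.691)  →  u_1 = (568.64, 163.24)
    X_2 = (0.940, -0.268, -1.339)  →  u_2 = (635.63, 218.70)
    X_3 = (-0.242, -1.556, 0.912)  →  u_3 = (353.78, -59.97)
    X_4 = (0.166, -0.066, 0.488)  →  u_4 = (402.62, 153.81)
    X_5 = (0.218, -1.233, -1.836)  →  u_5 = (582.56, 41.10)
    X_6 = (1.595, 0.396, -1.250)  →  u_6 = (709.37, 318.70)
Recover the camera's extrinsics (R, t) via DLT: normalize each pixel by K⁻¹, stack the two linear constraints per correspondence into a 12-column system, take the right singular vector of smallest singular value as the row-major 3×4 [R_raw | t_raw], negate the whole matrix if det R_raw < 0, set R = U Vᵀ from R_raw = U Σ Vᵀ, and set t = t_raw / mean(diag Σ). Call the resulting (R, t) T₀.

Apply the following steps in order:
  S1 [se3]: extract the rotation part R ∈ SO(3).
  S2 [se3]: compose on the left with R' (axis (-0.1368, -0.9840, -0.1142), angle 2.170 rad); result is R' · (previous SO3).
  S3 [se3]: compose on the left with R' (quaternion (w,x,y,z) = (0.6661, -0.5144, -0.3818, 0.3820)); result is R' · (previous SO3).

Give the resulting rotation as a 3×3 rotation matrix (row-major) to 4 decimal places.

source (pnp_recover): camera pose = R=[0.9869 -0.0695 -0.1456; 0.0127 0.9330 -0.3597; 0.1609 0.3532 0.9216], t=(0.4000, -0.2100, 5.0300)
after S1 (rot_of_se3): [0.9869 -0.0695 -0.1456; 0.0127 0.9330 -0.3597; 0.1609 0.3532 0.9216]
after S2 (compose_so3): [-0.6507 0.0432 -0.7581; 0.1732 0.9805 -0.0927; 0.7394 -0.1916 -0.6455]
after S3 (compose_so3): [-0.9578 0.0769 0.2769; -0.2647 0.1390 -0.9543; -0.1119 -0.9873 -0.1128]

rotation (matrix) = ((-0.9578, 0.0769, 0.2769), (-0.2647, 0.1390, -0.9543), (-0.1119, -0.9873, -0.1128))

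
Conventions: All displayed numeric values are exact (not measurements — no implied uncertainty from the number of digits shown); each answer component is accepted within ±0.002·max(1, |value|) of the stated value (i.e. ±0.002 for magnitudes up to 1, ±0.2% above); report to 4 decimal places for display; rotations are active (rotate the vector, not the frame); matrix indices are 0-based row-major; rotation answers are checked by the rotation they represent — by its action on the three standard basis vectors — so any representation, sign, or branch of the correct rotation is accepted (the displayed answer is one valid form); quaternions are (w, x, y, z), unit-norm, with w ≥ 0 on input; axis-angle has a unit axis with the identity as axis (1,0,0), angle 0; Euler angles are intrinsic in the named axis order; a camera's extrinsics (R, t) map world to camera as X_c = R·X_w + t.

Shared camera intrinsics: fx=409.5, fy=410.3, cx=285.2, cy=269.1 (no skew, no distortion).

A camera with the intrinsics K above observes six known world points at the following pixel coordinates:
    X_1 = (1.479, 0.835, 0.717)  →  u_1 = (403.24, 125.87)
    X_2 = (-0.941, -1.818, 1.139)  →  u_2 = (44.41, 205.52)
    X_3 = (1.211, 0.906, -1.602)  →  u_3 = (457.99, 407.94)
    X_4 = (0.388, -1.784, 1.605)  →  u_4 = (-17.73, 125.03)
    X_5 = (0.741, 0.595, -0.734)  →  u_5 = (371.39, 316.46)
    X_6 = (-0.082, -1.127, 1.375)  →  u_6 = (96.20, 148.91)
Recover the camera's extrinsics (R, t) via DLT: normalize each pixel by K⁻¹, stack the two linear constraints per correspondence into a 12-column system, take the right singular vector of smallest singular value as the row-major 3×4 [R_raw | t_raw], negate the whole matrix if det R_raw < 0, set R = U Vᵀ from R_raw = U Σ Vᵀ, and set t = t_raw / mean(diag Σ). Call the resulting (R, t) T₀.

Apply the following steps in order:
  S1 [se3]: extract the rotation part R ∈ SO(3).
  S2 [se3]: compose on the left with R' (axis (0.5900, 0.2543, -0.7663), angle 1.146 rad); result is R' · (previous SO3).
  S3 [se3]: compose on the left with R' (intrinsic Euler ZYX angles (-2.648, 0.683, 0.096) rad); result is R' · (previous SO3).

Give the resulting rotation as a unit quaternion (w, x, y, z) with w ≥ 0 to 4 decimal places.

rotation (quat) = (0.7986, -0.3361, 0.4992, 0.0081)

source (pnp_recover): camera pose = R=[0.3282 0.8989 -0.2903; 0.0613 -0.3269 -0.9431; -0.9426 0.2917 -0.1624], t=(-0.2200, -0.1200, 4.0702)
after S1 (rot_of_se3): [0.3282 0.8989 -0.2903; 0.0613 -0.3269 -0.9431; -0.9426 0.2917 -0.1624]
after S2 (compose_so3): [0.2828 0.2874 -0.9151; 0.4421 -0.8857 -0.1415; -0.8512 -0.3646 -0.3775]
after S3 (compose_so3): [0.5014 -0.3486 0.7919; -0.3226 0.7739 0.5449; -0.8028 -0.5287 0.2756]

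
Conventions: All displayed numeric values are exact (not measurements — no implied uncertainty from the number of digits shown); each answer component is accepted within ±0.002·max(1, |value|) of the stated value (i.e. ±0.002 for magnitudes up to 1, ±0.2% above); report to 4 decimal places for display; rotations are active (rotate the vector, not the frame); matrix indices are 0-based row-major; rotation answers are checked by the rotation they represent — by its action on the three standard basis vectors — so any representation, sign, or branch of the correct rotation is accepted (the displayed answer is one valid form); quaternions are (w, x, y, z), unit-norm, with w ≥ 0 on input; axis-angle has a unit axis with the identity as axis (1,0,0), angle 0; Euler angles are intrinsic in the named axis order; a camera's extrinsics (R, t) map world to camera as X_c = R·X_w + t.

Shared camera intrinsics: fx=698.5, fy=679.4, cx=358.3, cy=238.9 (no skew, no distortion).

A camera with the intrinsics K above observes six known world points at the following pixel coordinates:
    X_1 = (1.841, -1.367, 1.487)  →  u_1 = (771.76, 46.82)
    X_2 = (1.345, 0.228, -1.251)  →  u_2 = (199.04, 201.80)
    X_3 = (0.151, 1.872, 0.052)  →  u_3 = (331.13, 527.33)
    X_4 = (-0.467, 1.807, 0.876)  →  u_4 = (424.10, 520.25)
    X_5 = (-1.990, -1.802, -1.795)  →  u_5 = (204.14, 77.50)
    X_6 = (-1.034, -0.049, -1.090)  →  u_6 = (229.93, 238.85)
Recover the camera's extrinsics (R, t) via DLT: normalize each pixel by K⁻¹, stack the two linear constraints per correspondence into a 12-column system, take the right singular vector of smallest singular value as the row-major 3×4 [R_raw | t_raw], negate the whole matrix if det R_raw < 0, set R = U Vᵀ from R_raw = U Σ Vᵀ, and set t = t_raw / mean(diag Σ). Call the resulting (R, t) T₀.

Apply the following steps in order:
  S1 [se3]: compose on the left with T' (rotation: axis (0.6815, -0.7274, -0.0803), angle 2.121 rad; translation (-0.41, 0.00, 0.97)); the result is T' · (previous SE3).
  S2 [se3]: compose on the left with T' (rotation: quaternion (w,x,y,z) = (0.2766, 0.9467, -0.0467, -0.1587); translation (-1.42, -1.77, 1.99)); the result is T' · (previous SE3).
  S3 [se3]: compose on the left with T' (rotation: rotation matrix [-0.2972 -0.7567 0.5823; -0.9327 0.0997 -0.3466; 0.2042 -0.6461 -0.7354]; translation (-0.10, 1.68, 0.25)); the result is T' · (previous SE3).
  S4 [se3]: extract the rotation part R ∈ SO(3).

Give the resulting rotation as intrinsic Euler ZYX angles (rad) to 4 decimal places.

source (pnp_recover): camera pose = R=[0.2086 -0.2225 0.9524; -0.1735 0.9499 0.2599; -0.9625 -0.2195 0.1596], t=(0.1600, 0.1500, 5.0599)
after S1 (compose_se3): R=[0.8346 -0.5387 -0.1150; 0.2527 0.5599 -0.7891; 0.4895 0.6295 0.6034], t=(-4.0425, -2.5787, -1.4396)
after S2 (compose_se3): R=[0.6290 -0.7150 -0.3051; -0.6090 -0.6972 0.3782; -0.4831 -0.0521 -0.8740], t=(-4.7700, 1.8477, 2.8584)
after S3 (compose_se3): R=[-0.0074 0.7098 -0.7044; -0.4800 0.6154 0.6252; 0.8772 0.3427 0.3361], t=(1.5841, 5.3225, -4.0200)
after S4 (rot_of_se3): [-0.0074 0.7098 -0.7044; -0.4800 0.6154 0.6252; 0.8772 0.3427 0.3361]

rotation (euler_zyx) = (-1.5863, -1.0701, 0.7952)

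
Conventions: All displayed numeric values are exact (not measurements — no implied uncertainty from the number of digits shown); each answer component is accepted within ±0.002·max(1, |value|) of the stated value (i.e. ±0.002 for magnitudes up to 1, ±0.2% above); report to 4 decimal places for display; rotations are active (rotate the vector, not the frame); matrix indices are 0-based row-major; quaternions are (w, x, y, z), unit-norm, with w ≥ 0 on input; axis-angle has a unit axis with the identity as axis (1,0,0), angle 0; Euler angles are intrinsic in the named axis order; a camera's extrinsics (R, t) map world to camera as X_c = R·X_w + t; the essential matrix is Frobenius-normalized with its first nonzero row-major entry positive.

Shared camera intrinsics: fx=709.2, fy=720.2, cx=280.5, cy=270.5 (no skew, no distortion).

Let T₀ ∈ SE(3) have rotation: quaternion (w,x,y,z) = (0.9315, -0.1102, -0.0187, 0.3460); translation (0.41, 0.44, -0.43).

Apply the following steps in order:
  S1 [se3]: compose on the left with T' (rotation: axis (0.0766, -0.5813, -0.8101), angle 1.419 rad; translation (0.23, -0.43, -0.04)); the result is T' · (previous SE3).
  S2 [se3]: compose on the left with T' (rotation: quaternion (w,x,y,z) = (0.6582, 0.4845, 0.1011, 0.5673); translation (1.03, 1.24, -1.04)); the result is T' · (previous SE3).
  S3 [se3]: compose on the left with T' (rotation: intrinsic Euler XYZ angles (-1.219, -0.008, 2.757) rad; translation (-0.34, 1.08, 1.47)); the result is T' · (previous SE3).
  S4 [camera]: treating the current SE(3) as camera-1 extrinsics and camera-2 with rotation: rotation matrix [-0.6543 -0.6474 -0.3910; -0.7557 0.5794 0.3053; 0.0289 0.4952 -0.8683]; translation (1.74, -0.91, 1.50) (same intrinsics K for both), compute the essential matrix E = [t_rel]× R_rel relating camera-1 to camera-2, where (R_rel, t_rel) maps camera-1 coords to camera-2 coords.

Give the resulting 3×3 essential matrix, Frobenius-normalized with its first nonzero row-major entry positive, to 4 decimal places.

after S1 (compose_se3): R=[0.6397 0.5986 -0.4822; -0.3664 0.7889 0.4933; 0.6757 -0.1389 0.7240], t=(0.8995, -0.7204, 0.0786)
after S2 (compose_se3): R=[0.9140 -0.4056 0.0123; 0.2284 0.4891 -0.8418; 0.3354 0.7722 0.5396], t=(1.8533, 2.0402, -1.1672)
after S3 (compose_se3): R=[-0.9355 0.1863 0.3001; 0.3531 0.5177 0.7793; -0.0102 0.8351 -0.5501], t=(-2.8139, -0.4464, 2.1835)
after S4 (essential): [0.1751 -0.0231 0.2685; 0.0335 0.4668 -0.4848; 0.4908 0.3574 0.2722]

matrix = [0.1751 -0.0231 0.2685; 0.0335 0.4668 -0.4848; 0.4908 0.3574 0.2722]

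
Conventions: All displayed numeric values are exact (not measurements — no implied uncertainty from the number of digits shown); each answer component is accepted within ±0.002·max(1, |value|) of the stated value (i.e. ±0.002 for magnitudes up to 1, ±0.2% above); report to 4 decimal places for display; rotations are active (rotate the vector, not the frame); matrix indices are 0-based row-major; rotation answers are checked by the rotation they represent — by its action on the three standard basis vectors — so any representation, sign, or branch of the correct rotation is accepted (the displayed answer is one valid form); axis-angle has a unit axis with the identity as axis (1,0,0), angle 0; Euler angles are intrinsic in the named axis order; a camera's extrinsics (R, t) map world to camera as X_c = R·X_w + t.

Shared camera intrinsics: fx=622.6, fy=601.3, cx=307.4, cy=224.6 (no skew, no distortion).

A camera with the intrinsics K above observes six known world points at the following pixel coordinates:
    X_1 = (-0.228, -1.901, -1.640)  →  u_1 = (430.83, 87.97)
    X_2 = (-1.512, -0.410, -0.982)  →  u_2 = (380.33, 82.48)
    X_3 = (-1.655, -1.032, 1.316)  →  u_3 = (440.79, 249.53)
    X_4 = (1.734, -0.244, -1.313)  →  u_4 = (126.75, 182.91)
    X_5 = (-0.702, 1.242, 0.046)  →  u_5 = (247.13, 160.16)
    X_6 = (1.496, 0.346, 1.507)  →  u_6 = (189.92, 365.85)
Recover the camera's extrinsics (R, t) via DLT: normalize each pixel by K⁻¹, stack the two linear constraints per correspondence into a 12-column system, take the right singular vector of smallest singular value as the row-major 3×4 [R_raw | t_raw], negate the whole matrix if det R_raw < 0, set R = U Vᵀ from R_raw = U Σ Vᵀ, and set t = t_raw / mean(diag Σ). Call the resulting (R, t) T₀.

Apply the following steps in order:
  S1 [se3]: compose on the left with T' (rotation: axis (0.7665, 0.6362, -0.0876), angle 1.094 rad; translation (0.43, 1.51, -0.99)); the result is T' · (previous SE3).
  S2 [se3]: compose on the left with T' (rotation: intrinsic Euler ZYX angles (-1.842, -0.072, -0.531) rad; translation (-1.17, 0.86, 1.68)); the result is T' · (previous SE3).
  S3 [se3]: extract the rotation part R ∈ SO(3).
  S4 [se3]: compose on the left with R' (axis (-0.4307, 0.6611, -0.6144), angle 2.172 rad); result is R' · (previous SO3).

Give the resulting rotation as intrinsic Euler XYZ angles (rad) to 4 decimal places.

rotation (euler_xyz) = (0.6545, 0.4106, -1.7844)

source (pnp_recover): camera pose = R=[-0.6541 -0.7423 0.1453; 0.4995 -0.2796 0.8200; -0.5680 0.6089 0.5537], t=(-0.3300, -0.2100, 6.9398)
after S1 (compose_se3): R=[-0.6379 -0.3501 0.6859; 0.6209 -0.7607 0.1892; 0.4555 0.5466 0.7027], t=(3.7725, -3.6292, 2.2858)
after S2 (compose_se3): R=[0.9101 -0.2552 0.3266; 0.4132 0.4974 -0.7628; 0.0323 0.8291 0.5581], t=(-4.0045, -1.9730, 5.7503)
after S3 (rot_of_se3): [0.9101 -0.2552 0.3266; 0.4132 0.4974 -0.7628; 0.0323 0.8291 0.5581]
after S4 (compose_so3): [-0.1944 0.8960 0.3992; -0.8268 0.0693 -0.5582; -0.5278 -0.4386 0.7274]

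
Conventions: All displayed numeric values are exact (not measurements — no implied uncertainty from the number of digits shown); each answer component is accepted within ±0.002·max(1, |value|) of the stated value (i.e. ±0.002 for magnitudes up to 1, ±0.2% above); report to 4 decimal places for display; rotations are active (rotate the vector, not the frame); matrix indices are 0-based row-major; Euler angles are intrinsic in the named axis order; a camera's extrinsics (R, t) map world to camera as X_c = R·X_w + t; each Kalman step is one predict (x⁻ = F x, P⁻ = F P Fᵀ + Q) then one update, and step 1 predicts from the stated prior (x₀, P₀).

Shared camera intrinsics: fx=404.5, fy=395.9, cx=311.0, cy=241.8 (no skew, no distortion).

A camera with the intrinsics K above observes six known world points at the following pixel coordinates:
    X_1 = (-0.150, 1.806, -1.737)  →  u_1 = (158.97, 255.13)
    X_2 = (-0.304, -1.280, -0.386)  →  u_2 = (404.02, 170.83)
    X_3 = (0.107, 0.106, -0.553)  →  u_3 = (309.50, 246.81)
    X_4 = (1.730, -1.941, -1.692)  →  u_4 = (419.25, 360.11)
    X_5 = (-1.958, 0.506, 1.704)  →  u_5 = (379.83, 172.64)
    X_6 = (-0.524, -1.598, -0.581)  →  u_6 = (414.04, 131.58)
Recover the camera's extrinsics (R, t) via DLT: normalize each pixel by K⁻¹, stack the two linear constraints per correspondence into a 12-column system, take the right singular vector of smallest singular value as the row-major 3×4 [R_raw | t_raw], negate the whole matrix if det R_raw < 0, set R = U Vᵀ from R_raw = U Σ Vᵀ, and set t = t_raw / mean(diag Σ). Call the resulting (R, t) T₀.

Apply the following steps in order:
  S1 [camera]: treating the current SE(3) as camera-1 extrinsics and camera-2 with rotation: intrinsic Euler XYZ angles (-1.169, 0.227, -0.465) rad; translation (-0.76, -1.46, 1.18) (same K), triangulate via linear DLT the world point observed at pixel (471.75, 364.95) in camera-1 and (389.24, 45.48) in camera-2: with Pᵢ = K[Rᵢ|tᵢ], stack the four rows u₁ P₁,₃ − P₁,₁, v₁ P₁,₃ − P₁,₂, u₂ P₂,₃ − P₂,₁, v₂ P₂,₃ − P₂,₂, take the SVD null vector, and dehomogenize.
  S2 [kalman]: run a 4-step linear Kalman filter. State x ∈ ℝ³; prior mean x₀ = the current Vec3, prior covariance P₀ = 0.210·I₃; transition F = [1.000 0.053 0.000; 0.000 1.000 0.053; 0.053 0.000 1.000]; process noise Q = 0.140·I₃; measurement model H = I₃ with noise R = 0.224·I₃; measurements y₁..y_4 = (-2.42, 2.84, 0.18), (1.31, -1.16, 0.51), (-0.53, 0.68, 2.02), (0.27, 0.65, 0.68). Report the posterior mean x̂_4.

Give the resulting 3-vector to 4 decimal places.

result = (0.1044, 0.5611, 0.9793)

source (pnp_recover): camera pose = R=[0.0860 -0.6474 0.7573; 0.9222 0.3394 0.1854; -0.3770 0.6824 0.6262], t=(0.4600, 0.0300, 5.2200)
after S1 (triangulate): (1.6395, -0.7971, 0.9746)
after S2 (kf_track): (0.1044, 0.5611, 0.9793)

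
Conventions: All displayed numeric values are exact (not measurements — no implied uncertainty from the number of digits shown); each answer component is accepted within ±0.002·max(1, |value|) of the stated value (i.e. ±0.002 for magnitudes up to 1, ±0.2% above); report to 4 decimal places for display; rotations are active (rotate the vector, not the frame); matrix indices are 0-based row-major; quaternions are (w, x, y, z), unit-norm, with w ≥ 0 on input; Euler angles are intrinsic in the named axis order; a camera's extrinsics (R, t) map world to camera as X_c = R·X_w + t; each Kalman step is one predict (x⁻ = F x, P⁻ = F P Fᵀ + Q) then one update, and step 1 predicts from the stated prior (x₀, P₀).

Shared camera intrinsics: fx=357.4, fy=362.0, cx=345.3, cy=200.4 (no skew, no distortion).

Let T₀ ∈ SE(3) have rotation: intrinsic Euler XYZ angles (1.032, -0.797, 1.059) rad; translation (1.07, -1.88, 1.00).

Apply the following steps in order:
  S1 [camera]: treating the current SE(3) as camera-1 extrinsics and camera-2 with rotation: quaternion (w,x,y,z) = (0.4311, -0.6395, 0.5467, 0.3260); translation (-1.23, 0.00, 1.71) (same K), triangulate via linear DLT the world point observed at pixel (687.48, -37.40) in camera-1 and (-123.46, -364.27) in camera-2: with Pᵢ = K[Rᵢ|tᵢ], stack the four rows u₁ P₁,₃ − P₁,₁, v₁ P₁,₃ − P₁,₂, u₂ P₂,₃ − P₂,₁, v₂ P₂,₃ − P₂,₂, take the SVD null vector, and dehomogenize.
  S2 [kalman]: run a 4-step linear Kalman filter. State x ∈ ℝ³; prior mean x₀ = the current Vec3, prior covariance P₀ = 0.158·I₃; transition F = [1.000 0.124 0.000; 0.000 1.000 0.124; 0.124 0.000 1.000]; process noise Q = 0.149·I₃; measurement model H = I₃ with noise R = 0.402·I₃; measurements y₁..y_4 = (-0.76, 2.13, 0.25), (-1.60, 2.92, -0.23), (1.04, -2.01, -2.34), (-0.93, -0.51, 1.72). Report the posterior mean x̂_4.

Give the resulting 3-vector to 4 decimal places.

result = (-0.2164, -0.2757, 0.0977)

after S1 (triangulate): (1.4067, -0.0608, -0.5791)
after S2 (kf_track): (-0.2164, -0.2757, 0.0977)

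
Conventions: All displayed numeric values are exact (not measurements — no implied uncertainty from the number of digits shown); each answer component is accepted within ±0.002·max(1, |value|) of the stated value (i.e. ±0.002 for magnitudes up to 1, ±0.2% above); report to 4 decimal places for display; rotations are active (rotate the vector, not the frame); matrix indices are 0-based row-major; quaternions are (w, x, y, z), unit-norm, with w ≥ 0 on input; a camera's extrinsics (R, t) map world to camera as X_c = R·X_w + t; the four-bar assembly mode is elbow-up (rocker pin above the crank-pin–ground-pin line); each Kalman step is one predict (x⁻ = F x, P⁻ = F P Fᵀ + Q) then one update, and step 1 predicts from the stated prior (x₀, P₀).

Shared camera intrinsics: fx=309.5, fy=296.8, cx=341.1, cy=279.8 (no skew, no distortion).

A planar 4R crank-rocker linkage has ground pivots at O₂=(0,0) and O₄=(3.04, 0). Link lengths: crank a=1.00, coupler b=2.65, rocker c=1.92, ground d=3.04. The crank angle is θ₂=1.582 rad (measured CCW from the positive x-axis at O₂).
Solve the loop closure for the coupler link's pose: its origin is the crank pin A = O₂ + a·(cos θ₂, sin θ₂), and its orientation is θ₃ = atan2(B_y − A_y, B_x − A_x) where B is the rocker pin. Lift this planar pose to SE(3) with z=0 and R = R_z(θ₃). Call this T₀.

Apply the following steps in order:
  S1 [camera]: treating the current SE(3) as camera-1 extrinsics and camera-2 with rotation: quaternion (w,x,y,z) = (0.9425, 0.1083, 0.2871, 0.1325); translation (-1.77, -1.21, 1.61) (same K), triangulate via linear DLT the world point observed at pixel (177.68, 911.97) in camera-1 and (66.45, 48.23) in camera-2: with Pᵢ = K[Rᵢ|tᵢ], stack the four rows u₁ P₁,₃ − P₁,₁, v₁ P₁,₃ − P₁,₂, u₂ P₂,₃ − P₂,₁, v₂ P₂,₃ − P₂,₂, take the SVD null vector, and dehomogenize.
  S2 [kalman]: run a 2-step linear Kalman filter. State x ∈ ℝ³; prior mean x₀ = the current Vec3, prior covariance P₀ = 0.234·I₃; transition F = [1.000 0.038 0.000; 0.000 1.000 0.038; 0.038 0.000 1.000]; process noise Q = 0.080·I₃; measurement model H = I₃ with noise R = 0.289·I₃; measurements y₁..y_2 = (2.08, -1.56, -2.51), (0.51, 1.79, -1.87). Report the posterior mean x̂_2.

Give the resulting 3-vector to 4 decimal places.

result = (0.7416, 0.2554, -1.4259)

source (fourbar_fk): coupler pose = R=[0.9481 -0.3181 0.0000; 0.3181 0.9481 0.0000; 0.0000 0.0000 1.0000], t=(-0.0112, 0.9999, 0.0000)
after S1 (triangulate): (-0.2472, -0.2068, 0.3405)
after S2 (kf_track): (0.7416, 0.2554, -1.4259)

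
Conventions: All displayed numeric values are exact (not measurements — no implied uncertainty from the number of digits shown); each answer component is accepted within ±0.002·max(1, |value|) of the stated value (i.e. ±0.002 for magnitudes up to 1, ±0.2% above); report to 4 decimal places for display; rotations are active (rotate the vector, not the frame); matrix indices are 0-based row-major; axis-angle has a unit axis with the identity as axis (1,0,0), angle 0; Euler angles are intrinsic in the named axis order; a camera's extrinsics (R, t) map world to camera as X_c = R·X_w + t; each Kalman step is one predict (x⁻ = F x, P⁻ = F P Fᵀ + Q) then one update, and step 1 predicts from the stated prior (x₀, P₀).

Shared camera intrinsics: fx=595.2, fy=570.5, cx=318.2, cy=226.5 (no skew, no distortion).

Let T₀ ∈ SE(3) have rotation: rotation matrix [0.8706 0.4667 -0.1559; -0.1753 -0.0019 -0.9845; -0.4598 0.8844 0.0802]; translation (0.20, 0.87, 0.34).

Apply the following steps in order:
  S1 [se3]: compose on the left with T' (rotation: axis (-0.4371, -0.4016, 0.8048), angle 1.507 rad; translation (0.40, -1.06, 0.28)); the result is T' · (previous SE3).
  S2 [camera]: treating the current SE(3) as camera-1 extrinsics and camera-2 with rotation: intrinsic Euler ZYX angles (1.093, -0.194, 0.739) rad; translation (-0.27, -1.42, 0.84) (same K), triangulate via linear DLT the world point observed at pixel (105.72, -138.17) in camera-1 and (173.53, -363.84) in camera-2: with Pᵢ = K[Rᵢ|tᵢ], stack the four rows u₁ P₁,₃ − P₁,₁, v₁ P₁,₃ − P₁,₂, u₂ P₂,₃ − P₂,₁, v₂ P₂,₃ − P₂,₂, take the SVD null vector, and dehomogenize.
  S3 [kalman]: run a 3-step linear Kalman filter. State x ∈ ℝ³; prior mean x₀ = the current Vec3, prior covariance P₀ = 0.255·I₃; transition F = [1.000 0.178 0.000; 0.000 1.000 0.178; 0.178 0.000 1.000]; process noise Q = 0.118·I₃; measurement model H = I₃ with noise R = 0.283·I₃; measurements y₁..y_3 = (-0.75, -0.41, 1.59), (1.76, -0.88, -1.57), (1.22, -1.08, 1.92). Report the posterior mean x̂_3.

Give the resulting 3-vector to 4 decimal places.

after S1 (compose_se3): R=[0.6589 -0.5313 0.5325; 0.7432 0.5693 -0.3515; -0.1164 0.6274 0.7700], t=(-0.3555, -0.6343, -0.1206)
after S2 (triangulate): (-0.9322, 1.1380, 1.6395)
after S3 (kf_track): (0.8035, -0.5050, 0.9155)

result = (0.8035, -0.5050, 0.9155)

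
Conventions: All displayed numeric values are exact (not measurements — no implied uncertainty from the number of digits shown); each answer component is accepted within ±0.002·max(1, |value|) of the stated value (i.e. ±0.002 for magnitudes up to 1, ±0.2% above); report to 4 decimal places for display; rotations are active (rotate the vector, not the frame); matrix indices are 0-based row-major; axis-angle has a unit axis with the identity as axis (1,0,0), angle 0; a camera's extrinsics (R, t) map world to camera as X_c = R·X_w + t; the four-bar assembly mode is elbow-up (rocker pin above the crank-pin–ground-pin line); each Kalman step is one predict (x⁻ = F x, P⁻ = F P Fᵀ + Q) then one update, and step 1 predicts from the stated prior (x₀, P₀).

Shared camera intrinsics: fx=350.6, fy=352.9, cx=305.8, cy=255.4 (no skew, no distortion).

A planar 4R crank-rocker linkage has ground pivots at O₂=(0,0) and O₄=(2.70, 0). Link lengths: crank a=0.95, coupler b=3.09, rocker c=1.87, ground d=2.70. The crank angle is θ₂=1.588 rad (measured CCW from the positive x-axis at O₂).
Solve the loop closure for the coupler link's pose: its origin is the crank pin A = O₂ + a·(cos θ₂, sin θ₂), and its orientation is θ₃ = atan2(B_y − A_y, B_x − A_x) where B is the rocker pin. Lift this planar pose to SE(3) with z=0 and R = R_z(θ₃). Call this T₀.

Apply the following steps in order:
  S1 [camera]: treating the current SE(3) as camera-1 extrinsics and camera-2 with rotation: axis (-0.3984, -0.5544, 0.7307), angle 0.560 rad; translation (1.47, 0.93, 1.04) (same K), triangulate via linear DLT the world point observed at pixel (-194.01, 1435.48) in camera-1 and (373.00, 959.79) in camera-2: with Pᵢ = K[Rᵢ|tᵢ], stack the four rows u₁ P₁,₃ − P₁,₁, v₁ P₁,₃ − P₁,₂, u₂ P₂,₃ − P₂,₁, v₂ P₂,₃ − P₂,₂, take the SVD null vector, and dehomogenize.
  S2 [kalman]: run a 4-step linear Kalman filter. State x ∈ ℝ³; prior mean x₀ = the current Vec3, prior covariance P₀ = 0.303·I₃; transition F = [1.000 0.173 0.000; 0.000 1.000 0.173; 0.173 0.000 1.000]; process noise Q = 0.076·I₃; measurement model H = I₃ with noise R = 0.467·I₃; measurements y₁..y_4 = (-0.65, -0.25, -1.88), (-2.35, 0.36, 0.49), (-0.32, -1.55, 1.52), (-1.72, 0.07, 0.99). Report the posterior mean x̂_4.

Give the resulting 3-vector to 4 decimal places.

result = (-1.0754, -0.0522, 0.3206)

source (fourbar_fk): coupler pose = R=[0.9562 -0.2929 0.0000; 0.2929 0.9562 0.0000; 0.0000 0.0000 1.0000], t=(-0.0163, 0.9499, 0.0000)
after S1 (triangulate): (-0.5278, 1.5852, 0.6911)
after S2 (kf_track): (-1.0754, -0.0522, 0.3206)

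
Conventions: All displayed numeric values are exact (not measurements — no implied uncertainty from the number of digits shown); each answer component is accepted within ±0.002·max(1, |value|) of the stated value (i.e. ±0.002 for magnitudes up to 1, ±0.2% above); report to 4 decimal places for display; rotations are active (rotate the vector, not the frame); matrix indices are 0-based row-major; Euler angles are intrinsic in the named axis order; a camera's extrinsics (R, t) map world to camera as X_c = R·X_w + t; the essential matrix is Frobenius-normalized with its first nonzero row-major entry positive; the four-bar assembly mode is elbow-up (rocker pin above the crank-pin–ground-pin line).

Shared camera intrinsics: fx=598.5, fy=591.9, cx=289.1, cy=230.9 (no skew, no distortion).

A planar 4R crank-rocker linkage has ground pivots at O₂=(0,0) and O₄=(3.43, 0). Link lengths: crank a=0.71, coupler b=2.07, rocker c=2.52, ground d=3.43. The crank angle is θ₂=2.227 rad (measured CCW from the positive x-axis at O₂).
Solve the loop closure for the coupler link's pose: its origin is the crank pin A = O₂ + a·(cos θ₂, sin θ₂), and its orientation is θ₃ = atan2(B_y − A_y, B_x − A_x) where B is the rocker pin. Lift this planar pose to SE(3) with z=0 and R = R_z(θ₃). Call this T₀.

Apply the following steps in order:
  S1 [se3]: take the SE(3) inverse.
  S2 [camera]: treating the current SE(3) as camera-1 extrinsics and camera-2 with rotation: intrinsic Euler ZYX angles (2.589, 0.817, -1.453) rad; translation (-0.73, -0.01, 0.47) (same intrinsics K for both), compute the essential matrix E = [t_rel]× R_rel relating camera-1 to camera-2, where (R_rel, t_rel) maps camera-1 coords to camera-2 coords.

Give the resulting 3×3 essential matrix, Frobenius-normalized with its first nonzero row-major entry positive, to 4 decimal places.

matrix = [0.4323 0.4098 0.3302; -0.3052 0.2995 -0.2597; -0.1520 0.4917 -0.1449]

source (fourbar_fk): coupler pose = R=[0.8901 -0.4557 0.0000; 0.4557 0.8901 0.0000; 0.0000 0.0000 1.0000], t=(-0.4332, 0.5625, 0.0000)
after S1 (invert_se3): R=[0.8901 0.4557 0.0000; -0.4557 0.8901 0.0000; 0.0000 0.0000 1.0000], t=(0.1292, -0.6981, 0.0000)
after S2 (essential): [0.4323 0.4098 0.3302; -0.3052 0.2995 -0.2597; -0.1520 0.4917 -0.1449]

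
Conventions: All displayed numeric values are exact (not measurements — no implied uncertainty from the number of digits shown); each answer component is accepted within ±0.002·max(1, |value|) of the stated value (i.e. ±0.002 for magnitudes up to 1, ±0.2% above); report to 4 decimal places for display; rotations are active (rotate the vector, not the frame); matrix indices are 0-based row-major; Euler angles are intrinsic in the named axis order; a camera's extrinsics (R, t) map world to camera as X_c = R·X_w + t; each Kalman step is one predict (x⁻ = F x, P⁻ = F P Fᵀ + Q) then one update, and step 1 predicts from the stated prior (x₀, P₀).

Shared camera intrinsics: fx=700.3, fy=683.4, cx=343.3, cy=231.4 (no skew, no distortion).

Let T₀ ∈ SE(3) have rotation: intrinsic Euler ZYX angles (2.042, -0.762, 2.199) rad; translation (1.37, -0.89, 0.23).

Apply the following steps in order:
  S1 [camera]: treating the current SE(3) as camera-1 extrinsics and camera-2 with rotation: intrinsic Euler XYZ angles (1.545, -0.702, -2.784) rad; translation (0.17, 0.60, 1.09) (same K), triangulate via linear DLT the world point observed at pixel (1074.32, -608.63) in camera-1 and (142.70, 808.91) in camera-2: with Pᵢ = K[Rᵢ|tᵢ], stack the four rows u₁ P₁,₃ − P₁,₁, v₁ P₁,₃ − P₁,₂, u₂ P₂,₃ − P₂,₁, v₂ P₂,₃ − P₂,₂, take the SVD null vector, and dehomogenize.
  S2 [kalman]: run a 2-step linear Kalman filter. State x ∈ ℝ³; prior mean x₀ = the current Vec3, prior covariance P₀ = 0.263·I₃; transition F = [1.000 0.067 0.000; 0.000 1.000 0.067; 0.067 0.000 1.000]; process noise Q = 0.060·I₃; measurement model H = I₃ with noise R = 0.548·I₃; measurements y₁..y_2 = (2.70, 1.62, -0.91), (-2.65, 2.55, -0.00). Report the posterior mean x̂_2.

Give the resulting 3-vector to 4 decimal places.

after S1 (triangulate): (0.7423, -0.9419, -0.1985)
after S2 (kf_track): (0.1664, 0.7588, -0.2129)

result = (0.1664, 0.7588, -0.2129)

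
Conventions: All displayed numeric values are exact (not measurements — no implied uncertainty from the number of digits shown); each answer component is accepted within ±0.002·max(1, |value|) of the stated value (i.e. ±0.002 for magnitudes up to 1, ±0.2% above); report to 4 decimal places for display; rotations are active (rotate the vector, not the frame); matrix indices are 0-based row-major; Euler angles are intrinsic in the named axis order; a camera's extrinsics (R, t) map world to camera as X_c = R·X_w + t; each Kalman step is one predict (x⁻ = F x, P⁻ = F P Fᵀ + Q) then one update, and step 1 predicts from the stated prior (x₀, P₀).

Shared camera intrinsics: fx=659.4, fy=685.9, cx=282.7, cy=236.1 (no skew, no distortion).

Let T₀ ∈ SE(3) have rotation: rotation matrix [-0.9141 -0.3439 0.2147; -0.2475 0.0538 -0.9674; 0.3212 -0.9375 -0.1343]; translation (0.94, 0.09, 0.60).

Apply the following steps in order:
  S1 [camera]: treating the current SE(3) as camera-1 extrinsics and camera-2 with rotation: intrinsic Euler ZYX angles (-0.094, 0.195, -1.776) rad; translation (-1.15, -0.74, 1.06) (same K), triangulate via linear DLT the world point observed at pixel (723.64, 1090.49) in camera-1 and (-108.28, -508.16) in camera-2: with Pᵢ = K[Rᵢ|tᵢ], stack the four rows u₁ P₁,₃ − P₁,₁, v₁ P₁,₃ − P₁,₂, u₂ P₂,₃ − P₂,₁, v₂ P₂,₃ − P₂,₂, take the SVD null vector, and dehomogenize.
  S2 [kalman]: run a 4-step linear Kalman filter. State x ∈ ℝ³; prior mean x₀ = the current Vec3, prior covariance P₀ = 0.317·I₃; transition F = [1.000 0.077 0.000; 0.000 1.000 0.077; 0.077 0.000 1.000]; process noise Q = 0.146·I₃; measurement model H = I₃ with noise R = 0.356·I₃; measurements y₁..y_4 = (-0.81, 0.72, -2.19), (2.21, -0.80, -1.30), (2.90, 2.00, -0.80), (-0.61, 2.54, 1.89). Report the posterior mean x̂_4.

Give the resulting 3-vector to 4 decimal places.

result = (0.7843, 1.5291, 0.3490)

after S1 (triangulate): (-0.1836, -0.7235, -1.7776)
after S2 (kf_track): (0.7843, 1.5291, 0.3490)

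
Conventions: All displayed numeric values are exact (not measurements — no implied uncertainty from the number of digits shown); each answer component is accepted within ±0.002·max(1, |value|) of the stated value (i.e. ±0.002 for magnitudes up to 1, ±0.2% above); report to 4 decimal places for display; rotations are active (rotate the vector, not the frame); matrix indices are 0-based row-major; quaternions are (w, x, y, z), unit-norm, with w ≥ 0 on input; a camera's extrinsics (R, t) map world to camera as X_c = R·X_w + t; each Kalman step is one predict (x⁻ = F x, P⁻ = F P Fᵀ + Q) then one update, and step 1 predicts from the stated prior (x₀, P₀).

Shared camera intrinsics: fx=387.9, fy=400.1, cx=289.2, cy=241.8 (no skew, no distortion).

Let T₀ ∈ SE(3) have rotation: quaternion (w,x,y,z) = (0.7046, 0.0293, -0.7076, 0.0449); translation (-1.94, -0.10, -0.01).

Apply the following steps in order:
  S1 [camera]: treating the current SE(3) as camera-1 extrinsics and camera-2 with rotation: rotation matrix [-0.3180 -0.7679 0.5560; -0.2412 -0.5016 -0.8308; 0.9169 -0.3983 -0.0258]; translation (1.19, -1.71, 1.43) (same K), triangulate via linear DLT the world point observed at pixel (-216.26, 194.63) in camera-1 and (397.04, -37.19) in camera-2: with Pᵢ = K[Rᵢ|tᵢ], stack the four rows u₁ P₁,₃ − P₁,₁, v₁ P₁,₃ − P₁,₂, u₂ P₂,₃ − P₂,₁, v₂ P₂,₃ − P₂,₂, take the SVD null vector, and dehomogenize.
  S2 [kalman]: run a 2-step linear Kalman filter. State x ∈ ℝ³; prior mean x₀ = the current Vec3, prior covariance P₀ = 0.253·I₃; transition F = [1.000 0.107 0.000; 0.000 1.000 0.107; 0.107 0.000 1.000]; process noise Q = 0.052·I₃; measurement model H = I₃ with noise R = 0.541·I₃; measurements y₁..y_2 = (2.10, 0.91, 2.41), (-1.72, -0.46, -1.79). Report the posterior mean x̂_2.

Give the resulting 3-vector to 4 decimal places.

result = (0.5681, -0.0347, 0.1031)

after S1 (triangulate): (1.4466, -0.1083, -0.0619)
after S2 (kf_track): (0.5681, -0.0347, 0.1031)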